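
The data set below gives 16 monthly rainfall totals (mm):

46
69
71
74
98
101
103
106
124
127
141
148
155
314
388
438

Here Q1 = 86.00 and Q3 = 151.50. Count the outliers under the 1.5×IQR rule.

IQR = 65.50; fences at 86.00 − 98.25 = -12.25 and 151.50 + 98.25 = 249.75.
Outside the cutoffs: 314, 388, 438.

3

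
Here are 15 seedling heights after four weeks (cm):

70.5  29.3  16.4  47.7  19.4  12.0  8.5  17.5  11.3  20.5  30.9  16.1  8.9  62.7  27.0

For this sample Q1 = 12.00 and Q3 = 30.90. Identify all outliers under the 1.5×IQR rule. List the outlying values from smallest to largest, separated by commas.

IQR = Q3 − Q1 = 30.90 − 12.00 = 18.90.
Lower fence = Q1 − 1.5·IQR = 12.00 − 28.35 = -16.35.
Upper fence = Q3 + 1.5·IQR = 30.90 + 28.35 = 59.25.
62.7 > 59.25 → outlier.
70.5 > 59.25 → outlier.
All remaining values lie within [-16.35, 59.25].

62.7, 70.5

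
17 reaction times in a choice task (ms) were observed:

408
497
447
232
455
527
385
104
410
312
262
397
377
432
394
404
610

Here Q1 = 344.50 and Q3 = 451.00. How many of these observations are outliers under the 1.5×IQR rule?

IQR = 106.50; fences at 344.50 − 159.75 = 184.75 and 451.00 + 159.75 = 610.75.
Outside the cutoffs: 104.

1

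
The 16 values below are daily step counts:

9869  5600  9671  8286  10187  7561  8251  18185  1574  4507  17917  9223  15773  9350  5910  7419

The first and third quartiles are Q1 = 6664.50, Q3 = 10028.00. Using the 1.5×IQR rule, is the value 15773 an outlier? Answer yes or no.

yes

IQR = Q3 − Q1 = 10028.00 − 6664.50 = 3363.50.
Lower fence = Q1 − 1.5·IQR = 6664.50 − 5045.25 = 1619.25.
Upper fence = Q3 + 1.5·IQR = 10028.00 + 5045.25 = 15073.25.
15773 lies above the upper fence.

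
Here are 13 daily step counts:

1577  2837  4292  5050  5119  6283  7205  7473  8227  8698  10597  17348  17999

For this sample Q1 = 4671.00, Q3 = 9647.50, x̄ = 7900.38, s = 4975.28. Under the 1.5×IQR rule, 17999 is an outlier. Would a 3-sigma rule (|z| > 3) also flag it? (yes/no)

z = (17999 − 7900.38) / 4975.28 = 2.03.
|z| = 2.03 ≤ 3.

no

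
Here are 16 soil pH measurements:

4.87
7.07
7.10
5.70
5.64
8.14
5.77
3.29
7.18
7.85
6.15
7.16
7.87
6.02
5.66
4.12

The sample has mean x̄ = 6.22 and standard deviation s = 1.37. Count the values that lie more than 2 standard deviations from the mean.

1

Cutoffs: x̄ ± 2s = [3.48, 8.96].
Outside the cutoffs: 3.29.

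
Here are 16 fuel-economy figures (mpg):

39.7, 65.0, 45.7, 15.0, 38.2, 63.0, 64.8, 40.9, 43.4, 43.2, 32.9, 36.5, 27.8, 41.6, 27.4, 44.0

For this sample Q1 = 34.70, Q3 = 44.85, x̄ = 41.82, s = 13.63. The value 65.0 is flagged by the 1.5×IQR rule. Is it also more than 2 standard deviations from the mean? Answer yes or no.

z = (65.0 − 41.82) / 13.63 = 1.70.
|z| = 1.70 ≤ 2.

no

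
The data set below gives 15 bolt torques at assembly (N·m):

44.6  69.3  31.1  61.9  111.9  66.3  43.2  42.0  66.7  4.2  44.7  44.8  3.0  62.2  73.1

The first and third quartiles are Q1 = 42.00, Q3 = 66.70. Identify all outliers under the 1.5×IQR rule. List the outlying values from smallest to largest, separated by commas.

IQR = Q3 − Q1 = 66.70 − 42.00 = 24.70.
Lower fence = Q1 − 1.5·IQR = 42.00 − 37.05 = 4.95.
Upper fence = Q3 + 1.5·IQR = 66.70 + 37.05 = 103.75.
3.0 < 4.95 → outlier.
4.2 < 4.95 → outlier.
111.9 > 103.75 → outlier.
All remaining values lie within [4.95, 103.75].

3.0, 4.2, 111.9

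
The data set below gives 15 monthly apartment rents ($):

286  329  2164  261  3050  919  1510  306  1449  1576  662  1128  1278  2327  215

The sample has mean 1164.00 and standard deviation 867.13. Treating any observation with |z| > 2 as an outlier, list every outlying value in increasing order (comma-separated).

3050

Cutoffs at x̄ ± 2s: 1164.00 ± 2·867.13 = [-570.26, 2898.26].
3050: z = 2.17, |z| > 2 → outlier.
Every other value lies within [-570.26, 2898.26].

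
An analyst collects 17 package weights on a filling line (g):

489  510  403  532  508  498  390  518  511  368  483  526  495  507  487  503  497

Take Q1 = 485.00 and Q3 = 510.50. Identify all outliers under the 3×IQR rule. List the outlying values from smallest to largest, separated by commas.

IQR = Q3 − Q1 = 510.50 − 485.00 = 25.50.
Lower fence = Q1 − 3·IQR = 485.00 − 76.50 = 408.50.
Upper fence = Q3 + 3·IQR = 510.50 + 76.50 = 587.00.
368 < 408.50 → outlier.
390 < 408.50 → outlier.
403 < 408.50 → outlier.
All remaining values lie within [408.50, 587.00].

368, 390, 403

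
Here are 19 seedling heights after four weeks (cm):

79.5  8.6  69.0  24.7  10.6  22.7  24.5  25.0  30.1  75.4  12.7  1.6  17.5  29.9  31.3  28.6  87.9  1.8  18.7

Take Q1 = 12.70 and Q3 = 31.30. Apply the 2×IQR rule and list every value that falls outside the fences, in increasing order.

69.0, 75.4, 79.5, 87.9

IQR = Q3 − Q1 = 31.30 − 12.70 = 18.60.
Lower fence = Q1 − 2·IQR = 12.70 − 37.20 = -24.50.
Upper fence = Q3 + 2·IQR = 31.30 + 37.20 = 68.50.
69.0 > 68.50 → outlier.
75.4 > 68.50 → outlier.
79.5 > 68.50 → outlier.
87.9 > 68.50 → outlier.
All remaining values lie within [-24.50, 68.50].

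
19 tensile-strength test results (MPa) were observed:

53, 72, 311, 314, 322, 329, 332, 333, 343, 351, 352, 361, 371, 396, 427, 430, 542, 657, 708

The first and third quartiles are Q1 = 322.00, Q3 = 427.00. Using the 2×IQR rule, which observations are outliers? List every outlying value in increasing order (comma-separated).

IQR = Q3 − Q1 = 427.00 − 322.00 = 105.00.
Lower fence = Q1 − 2·IQR = 322.00 − 210.00 = 112.00.
Upper fence = Q3 + 2·IQR = 427.00 + 210.00 = 637.00.
53 < 112.00 → outlier.
72 < 112.00 → outlier.
657 > 637.00 → outlier.
708 > 637.00 → outlier.
All remaining values lie within [112.00, 637.00].

53, 72, 657, 708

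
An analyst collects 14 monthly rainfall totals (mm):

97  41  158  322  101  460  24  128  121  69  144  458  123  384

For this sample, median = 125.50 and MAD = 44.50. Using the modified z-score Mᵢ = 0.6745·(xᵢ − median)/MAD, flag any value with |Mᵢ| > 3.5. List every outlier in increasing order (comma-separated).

384, 458, 460

|Mᵢ| > 3.5 ⇔ |xᵢ − 125.50| > 3.5·44.50/0.6745 = 230.91.
So outliers lie outside [-105.41, 356.41].
384: M = 3.92 → outlier.
458: M = 5.04 → outlier.
460: M = 5.07 → outlier.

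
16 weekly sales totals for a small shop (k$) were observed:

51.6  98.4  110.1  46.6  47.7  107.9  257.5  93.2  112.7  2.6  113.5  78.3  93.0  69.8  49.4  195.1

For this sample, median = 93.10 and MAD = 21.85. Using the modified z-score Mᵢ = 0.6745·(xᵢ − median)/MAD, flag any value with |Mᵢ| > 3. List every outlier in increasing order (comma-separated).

|Mᵢ| > 3 ⇔ |xᵢ − 93.10| > 3·21.85/0.6745 = 97.18.
So outliers lie outside [-4.08, 190.28].
195.1: M = 3.15 → outlier.
257.5: M = 5.07 → outlier.

195.1, 257.5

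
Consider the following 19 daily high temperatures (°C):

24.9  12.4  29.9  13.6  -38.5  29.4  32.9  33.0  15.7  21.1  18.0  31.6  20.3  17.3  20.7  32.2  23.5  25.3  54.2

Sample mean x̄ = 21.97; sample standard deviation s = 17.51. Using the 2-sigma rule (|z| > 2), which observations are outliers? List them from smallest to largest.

-38.5

Cutoffs at x̄ ± 2s: 21.97 ± 2·17.51 = [-13.05, 56.99].
-38.5: z = -3.45, |z| > 2 → outlier.
Every other value lies within [-13.05, 56.99].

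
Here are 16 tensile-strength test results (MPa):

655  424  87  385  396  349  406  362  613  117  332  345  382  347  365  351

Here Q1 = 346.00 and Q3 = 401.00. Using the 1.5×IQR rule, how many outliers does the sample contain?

4

IQR = 55.00; fences at 346.00 − 82.50 = 263.50 and 401.00 + 82.50 = 483.50.
Outside the cutoffs: 87, 117, 613, 655.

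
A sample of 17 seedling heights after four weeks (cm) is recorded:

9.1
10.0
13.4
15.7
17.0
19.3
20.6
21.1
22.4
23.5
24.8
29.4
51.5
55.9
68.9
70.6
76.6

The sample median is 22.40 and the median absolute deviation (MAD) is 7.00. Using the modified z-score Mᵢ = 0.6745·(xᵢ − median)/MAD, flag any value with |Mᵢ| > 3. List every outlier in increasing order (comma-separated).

55.9, 68.9, 70.6, 76.6

|Mᵢ| > 3 ⇔ |xᵢ − 22.40| > 3·7.00/0.6745 = 31.13.
So outliers lie outside [-8.73, 53.53].
55.9: M = 3.23 → outlier.
68.9: M = 4.48 → outlier.
70.6: M = 4.64 → outlier.
76.6: M = 5.22 → outlier.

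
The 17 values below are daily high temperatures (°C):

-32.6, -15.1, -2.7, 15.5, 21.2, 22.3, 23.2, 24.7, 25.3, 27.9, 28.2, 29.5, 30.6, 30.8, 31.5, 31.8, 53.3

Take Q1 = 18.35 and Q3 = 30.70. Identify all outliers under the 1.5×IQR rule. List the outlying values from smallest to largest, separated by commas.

-32.6, -15.1, -2.7, 53.3

IQR = Q3 − Q1 = 30.70 − 18.35 = 12.35.
Lower fence = Q1 − 1.5·IQR = 18.35 − 18.525 = -0.175.
Upper fence = Q3 + 1.5·IQR = 30.70 + 18.525 = 49.225.
-32.6 < -0.175 → outlier.
-15.1 < -0.175 → outlier.
-2.7 < -0.175 → outlier.
53.3 > 49.225 → outlier.
All remaining values lie within [-0.175, 49.225].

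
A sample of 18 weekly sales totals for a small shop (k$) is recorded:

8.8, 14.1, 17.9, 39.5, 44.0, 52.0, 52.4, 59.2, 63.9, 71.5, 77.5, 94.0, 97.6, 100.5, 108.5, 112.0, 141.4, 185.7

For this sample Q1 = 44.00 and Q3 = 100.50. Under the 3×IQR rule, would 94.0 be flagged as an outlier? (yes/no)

no

IQR = Q3 − Q1 = 100.50 − 44.00 = 56.50.
Lower fence = Q1 − 3·IQR = 44.00 − 169.50 = -125.50.
Upper fence = Q3 + 3·IQR = 100.50 + 169.50 = 270.00.
94.0 lies within [-125.50, 270.00].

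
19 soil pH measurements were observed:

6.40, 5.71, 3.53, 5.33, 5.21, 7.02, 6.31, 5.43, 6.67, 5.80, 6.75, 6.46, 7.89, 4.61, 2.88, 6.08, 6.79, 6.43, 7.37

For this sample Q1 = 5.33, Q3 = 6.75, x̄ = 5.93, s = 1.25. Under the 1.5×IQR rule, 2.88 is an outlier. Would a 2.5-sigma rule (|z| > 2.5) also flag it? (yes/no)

z = (2.88 − 5.93) / 1.25 = -2.44.
|z| = 2.44 ≤ 2.5.

no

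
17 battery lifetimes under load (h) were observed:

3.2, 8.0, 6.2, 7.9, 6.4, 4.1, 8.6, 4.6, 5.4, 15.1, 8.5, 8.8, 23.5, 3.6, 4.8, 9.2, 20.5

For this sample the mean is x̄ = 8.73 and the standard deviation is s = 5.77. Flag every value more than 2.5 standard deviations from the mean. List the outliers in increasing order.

23.5

Cutoffs at x̄ ± 2.5s: 8.73 ± 2.5·5.77 = [-5.695, 23.155].
23.5: z = 2.56, |z| > 2.5 → outlier.
Every other value lies within [-5.695, 23.155].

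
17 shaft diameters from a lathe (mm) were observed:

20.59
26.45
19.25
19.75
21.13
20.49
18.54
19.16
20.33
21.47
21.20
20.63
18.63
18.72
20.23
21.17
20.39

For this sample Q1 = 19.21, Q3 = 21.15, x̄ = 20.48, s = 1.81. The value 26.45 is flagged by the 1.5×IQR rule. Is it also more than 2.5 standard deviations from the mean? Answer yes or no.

yes

z = (26.45 − 20.48) / 1.81 = 3.30.
|z| = 3.30 > 2.5.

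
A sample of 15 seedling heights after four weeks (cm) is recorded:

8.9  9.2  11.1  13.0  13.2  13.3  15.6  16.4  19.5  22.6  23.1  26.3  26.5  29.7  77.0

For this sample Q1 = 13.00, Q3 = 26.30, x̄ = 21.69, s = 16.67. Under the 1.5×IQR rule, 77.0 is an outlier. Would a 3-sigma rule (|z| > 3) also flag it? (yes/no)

z = (77.0 − 21.69) / 16.67 = 3.32.
|z| = 3.32 > 3.

yes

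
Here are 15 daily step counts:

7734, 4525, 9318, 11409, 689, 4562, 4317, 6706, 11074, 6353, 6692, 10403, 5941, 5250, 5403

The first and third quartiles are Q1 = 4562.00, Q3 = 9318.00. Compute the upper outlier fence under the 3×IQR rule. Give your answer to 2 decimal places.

IQR = Q3 − Q1 = 9318.00 − 4562.00 = 4756.00.
Lower fence = Q1 − 3·IQR = 4562.00 − 14268.00 = -9706.00.
Upper fence = Q3 + 3·IQR = 9318.00 + 14268.00 = 23586.00.

23586.00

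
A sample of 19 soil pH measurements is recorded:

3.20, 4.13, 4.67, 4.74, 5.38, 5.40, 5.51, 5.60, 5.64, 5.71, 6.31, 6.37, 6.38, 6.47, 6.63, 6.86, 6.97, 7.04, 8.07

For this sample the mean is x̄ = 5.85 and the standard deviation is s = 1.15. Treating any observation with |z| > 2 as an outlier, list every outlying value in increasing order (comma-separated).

Cutoffs at x̄ ± 2s: 5.85 ± 2·1.15 = [3.55, 8.15].
3.20: z = -2.30, |z| > 2 → outlier.
Every other value lies within [3.55, 8.15].

3.20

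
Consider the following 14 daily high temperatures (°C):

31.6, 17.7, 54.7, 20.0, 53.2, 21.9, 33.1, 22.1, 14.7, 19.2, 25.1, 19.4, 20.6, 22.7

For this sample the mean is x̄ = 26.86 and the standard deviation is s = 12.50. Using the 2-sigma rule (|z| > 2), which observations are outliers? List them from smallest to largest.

Cutoffs at x̄ ± 2s: 26.86 ± 2·12.50 = [1.86, 51.86].
53.2: z = 2.11, |z| > 2 → outlier.
54.7: z = 2.23, |z| > 2 → outlier.
Every other value lies within [1.86, 51.86].

53.2, 54.7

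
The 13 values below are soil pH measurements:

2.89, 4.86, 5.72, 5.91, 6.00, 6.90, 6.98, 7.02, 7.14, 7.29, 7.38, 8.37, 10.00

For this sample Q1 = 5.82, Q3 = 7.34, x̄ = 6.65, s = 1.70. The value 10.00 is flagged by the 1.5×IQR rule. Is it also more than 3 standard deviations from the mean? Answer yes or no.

no

z = (10.00 − 6.65) / 1.70 = 1.97.
|z| = 1.97 ≤ 3.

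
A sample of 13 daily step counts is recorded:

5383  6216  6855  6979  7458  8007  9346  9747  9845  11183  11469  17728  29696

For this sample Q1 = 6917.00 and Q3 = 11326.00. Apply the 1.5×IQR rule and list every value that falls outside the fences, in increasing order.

IQR = Q3 − Q1 = 11326.00 − 6917.00 = 4409.00.
Lower fence = Q1 − 1.5·IQR = 6917.00 − 6613.50 = 303.50.
Upper fence = Q3 + 1.5·IQR = 11326.00 + 6613.50 = 17939.50.
29696 > 17939.50 → outlier.
All remaining values lie within [303.50, 17939.50].

29696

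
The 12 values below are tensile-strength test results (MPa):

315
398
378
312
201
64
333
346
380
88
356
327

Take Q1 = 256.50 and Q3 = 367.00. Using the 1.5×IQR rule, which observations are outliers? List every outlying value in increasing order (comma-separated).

IQR = Q3 − Q1 = 367.00 − 256.50 = 110.50.
Lower fence = Q1 − 1.5·IQR = 256.50 − 165.75 = 90.75.
Upper fence = Q3 + 1.5·IQR = 367.00 + 165.75 = 532.75.
64 < 90.75 → outlier.
88 < 90.75 → outlier.
All remaining values lie within [90.75, 532.75].

64, 88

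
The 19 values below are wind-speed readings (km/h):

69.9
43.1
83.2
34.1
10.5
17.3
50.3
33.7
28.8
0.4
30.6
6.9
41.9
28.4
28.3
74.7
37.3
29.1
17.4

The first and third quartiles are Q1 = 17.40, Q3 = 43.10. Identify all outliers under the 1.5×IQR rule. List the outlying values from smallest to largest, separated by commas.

83.2

IQR = Q3 − Q1 = 43.10 − 17.40 = 25.70.
Lower fence = Q1 − 1.5·IQR = 17.40 − 38.55 = -21.15.
Upper fence = Q3 + 1.5·IQR = 43.10 + 38.55 = 81.65.
83.2 > 81.65 → outlier.
All remaining values lie within [-21.15, 81.65].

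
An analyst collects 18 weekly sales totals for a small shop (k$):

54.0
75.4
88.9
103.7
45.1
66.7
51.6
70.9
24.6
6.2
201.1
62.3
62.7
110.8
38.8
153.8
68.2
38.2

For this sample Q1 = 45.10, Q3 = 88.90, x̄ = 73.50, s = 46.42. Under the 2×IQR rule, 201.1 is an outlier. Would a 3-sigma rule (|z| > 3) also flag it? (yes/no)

z = (201.1 − 73.50) / 46.42 = 2.75.
|z| = 2.75 ≤ 3.

no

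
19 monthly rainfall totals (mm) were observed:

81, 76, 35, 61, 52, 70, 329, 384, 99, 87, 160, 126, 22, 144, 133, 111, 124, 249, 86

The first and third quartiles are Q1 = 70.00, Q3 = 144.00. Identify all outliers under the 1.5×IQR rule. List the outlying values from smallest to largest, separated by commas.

IQR = Q3 − Q1 = 144.00 − 70.00 = 74.00.
Lower fence = Q1 − 1.5·IQR = 70.00 − 111.00 = -41.00.
Upper fence = Q3 + 1.5·IQR = 144.00 + 111.00 = 255.00.
329 > 255.00 → outlier.
384 > 255.00 → outlier.
All remaining values lie within [-41.00, 255.00].

329, 384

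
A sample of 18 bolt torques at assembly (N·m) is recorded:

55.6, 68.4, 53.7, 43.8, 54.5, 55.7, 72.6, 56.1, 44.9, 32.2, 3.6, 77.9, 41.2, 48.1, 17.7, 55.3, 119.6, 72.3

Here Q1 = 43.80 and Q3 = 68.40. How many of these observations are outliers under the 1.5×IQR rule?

2

IQR = 24.60; fences at 43.80 − 36.90 = 6.90 and 68.40 + 36.90 = 105.30.
Outside the cutoffs: 3.6, 119.6.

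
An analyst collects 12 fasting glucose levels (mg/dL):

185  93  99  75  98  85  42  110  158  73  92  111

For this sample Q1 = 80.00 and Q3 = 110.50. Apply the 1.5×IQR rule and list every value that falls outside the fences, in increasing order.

IQR = Q3 − Q1 = 110.50 − 80.00 = 30.50.
Lower fence = Q1 − 1.5·IQR = 80.00 − 45.75 = 34.25.
Upper fence = Q3 + 1.5·IQR = 110.50 + 45.75 = 156.25.
158 > 156.25 → outlier.
185 > 156.25 → outlier.
All remaining values lie within [34.25, 156.25].

158, 185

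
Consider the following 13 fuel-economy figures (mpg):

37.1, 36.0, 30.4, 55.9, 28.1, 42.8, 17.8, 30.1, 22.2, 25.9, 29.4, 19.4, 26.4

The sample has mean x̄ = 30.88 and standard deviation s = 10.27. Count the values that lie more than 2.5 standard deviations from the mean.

0

Cutoffs: x̄ ± 2.5s = [5.205, 56.555].
Every value lies within the cutoffs.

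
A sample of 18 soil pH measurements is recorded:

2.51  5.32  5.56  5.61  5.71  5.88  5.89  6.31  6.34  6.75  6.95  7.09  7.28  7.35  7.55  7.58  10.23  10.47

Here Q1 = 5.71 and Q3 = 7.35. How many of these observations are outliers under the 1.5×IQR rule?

3

IQR = 1.64; fences at 5.71 − 2.46 = 3.25 and 7.35 + 2.46 = 9.81.
Outside the cutoffs: 2.51, 10.23, 10.47.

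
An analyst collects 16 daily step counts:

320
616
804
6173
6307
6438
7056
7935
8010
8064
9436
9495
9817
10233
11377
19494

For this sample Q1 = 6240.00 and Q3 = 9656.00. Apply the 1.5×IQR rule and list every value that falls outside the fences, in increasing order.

IQR = Q3 − Q1 = 9656.00 − 6240.00 = 3416.00.
Lower fence = Q1 − 1.5·IQR = 6240.00 − 5124.00 = 1116.00.
Upper fence = Q3 + 1.5·IQR = 9656.00 + 5124.00 = 14780.00.
320 < 1116.00 → outlier.
616 < 1116.00 → outlier.
804 < 1116.00 → outlier.
19494 > 14780.00 → outlier.
All remaining values lie within [1116.00, 14780.00].

320, 616, 804, 19494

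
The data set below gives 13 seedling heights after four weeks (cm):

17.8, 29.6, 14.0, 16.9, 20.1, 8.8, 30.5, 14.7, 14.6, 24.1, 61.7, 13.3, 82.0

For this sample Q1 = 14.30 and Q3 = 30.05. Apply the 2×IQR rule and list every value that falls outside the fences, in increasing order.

IQR = Q3 − Q1 = 30.05 − 14.30 = 15.75.
Lower fence = Q1 − 2·IQR = 14.30 − 31.50 = -17.20.
Upper fence = Q3 + 2·IQR = 30.05 + 31.50 = 61.55.
61.7 > 61.55 → outlier.
82.0 > 61.55 → outlier.
All remaining values lie within [-17.20, 61.55].

61.7, 82.0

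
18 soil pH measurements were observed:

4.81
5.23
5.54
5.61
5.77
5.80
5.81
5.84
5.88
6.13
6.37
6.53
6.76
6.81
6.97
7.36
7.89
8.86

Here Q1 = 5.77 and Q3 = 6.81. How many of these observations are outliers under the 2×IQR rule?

IQR = 1.04; fences at 5.77 − 2.08 = 3.69 and 6.81 + 2.08 = 8.89.
Every value lies within the cutoffs.

0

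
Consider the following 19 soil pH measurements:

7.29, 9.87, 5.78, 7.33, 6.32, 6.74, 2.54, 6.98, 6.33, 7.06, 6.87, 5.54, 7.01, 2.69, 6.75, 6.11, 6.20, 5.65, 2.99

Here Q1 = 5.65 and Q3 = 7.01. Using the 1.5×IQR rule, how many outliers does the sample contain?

IQR = 1.36; fences at 5.65 − 2.04 = 3.61 and 7.01 + 2.04 = 9.05.
Outside the cutoffs: 2.54, 2.69, 2.99, 9.87.

4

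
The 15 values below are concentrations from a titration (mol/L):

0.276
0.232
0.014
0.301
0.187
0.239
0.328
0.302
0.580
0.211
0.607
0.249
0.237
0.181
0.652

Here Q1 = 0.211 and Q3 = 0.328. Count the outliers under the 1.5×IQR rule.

IQR = 0.117; fences at 0.211 − 0.1755 = 0.0355 and 0.328 + 0.1755 = 0.5035.
Outside the cutoffs: 0.014, 0.580, 0.607, 0.652.

4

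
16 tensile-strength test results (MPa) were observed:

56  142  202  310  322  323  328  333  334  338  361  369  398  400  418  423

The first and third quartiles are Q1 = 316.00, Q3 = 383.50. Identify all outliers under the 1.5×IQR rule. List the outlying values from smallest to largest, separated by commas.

56, 142, 202

IQR = Q3 − Q1 = 383.50 − 316.00 = 67.50.
Lower fence = Q1 − 1.5·IQR = 316.00 − 101.25 = 214.75.
Upper fence = Q3 + 1.5·IQR = 383.50 + 101.25 = 484.75.
56 < 214.75 → outlier.
142 < 214.75 → outlier.
202 < 214.75 → outlier.
All remaining values lie within [214.75, 484.75].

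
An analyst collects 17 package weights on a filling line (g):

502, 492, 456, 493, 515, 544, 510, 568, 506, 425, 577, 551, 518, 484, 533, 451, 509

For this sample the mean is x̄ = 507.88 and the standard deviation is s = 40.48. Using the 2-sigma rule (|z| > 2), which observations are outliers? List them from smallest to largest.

Cutoffs at x̄ ± 2s: 507.88 ± 2·40.48 = [426.92, 588.84].
425: z = -2.05, |z| > 2 → outlier.
Every other value lies within [426.92, 588.84].

425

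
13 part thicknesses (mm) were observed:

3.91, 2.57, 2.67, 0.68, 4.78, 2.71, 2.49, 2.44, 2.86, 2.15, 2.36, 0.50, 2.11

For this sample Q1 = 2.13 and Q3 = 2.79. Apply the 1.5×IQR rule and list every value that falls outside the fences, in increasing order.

IQR = Q3 − Q1 = 2.79 − 2.13 = 0.66.
Lower fence = Q1 − 1.5·IQR = 2.13 − 0.99 = 1.14.
Upper fence = Q3 + 1.5·IQR = 2.79 + 0.99 = 3.78.
0.50 < 1.14 → outlier.
0.68 < 1.14 → outlier.
3.91 > 3.78 → outlier.
4.78 > 3.78 → outlier.
All remaining values lie within [1.14, 3.78].

0.50, 0.68, 3.91, 4.78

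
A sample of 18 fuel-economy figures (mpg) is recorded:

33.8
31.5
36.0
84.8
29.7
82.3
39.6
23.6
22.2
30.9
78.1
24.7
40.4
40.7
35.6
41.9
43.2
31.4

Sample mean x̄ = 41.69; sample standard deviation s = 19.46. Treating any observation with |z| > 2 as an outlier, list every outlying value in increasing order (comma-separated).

Cutoffs at x̄ ± 2s: 41.69 ± 2·19.46 = [2.77, 80.61].
82.3: z = 2.09, |z| > 2 → outlier.
84.8: z = 2.22, |z| > 2 → outlier.
Every other value lies within [2.77, 80.61].

82.3, 84.8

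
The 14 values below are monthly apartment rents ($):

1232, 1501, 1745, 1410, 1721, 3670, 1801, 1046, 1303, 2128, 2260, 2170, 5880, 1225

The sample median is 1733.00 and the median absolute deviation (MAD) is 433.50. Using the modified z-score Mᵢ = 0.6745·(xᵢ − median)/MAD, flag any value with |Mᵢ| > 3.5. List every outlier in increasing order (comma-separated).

|Mᵢ| > 3.5 ⇔ |xᵢ − 1733.00| > 3.5·433.50/0.6745 = 2249.44.
So outliers lie outside [-516.44, 3982.44].
5880: M = 6.45 → outlier.

5880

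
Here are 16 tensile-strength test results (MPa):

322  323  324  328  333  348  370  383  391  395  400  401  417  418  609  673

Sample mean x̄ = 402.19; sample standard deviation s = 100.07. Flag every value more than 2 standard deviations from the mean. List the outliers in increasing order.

Cutoffs at x̄ ± 2s: 402.19 ± 2·100.07 = [202.05, 602.33].
609: z = 2.07, |z| > 2 → outlier.
673: z = 2.71, |z| > 2 → outlier.
Every other value lies within [202.05, 602.33].

609, 673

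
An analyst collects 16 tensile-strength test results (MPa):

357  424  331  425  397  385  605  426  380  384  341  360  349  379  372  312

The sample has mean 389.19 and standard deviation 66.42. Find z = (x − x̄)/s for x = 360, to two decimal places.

-0.44

z = (360 − 389.19) / 66.42 = -0.44.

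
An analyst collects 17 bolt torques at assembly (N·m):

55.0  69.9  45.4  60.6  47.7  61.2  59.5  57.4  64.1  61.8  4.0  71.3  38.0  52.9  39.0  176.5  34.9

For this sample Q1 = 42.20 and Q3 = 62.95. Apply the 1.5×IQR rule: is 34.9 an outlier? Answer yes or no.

no

IQR = Q3 − Q1 = 62.95 − 42.20 = 20.75.
Lower fence = Q1 − 1.5·IQR = 42.20 − 31.125 = 11.075.
Upper fence = Q3 + 1.5·IQR = 62.95 + 31.125 = 94.075.
34.9 lies within [11.075, 94.075].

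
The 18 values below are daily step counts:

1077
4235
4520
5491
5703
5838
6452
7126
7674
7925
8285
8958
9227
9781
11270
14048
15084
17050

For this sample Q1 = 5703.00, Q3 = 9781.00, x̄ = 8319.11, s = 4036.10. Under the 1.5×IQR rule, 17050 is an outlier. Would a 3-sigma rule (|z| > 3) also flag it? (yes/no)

z = (17050 − 8319.11) / 4036.10 = 2.16.
|z| = 2.16 ≤ 3.

no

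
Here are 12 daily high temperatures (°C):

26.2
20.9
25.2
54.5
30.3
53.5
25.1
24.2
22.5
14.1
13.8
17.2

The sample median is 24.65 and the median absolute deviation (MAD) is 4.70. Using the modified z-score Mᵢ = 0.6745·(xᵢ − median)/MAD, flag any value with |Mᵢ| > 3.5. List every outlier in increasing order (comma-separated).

53.5, 54.5

|Mᵢ| > 3.5 ⇔ |xᵢ − 24.65| > 3.5·4.70/0.6745 = 24.39.
So outliers lie outside [0.26, 49.04].
53.5: M = 4.14 → outlier.
54.5: M = 4.28 → outlier.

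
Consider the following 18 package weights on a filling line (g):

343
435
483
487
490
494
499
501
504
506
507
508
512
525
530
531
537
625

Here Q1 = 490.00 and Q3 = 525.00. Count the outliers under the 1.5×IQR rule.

3

IQR = 35.00; fences at 490.00 − 52.50 = 437.50 and 525.00 + 52.50 = 577.50.
Outside the cutoffs: 343, 435, 625.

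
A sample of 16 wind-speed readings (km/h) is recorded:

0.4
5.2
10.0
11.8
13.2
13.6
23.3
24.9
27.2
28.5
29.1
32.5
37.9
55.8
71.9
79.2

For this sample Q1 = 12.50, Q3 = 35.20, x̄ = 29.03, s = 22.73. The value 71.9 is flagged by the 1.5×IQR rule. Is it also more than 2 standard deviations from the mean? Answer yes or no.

z = (71.9 − 29.03) / 22.73 = 1.89.
|z| = 1.89 ≤ 2.

no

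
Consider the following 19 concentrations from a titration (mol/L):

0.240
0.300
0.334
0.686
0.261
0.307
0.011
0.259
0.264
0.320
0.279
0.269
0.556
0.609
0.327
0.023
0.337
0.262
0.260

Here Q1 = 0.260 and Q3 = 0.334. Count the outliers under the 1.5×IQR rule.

IQR = 0.074; fences at 0.260 − 0.111 = 0.149 and 0.334 + 0.111 = 0.445.
Outside the cutoffs: 0.011, 0.023, 0.556, 0.609, 0.686.

5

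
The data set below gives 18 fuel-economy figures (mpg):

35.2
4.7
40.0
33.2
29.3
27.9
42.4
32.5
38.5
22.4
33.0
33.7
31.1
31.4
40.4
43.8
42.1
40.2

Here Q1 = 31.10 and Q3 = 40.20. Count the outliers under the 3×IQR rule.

0

IQR = 9.10; fences at 31.10 − 27.30 = 3.80 and 40.20 + 27.30 = 67.50.
Every value lies within the cutoffs.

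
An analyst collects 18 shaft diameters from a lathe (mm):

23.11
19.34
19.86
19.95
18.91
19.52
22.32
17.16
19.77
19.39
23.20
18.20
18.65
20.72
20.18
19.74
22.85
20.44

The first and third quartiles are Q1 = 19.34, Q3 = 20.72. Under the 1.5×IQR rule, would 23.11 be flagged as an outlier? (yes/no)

yes

IQR = Q3 − Q1 = 20.72 − 19.34 = 1.38.
Lower fence = Q1 − 1.5·IQR = 19.34 − 2.07 = 17.27.
Upper fence = Q3 + 1.5·IQR = 20.72 + 2.07 = 22.79.
23.11 lies above the upper fence.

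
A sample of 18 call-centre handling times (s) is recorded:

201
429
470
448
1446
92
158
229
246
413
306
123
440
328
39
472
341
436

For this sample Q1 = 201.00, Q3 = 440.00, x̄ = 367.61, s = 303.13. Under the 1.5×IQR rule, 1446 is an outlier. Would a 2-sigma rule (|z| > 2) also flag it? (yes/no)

yes

z = (1446 − 367.61) / 303.13 = 3.56.
|z| = 3.56 > 2.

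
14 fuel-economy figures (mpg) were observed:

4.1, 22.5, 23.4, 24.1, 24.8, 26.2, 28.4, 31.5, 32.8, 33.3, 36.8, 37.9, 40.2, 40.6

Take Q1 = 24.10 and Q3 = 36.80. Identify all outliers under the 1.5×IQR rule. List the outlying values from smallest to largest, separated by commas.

4.1

IQR = Q3 − Q1 = 36.80 − 24.10 = 12.70.
Lower fence = Q1 − 1.5·IQR = 24.10 − 19.05 = 5.05.
Upper fence = Q3 + 1.5·IQR = 36.80 + 19.05 = 55.85.
4.1 < 5.05 → outlier.
All remaining values lie within [5.05, 55.85].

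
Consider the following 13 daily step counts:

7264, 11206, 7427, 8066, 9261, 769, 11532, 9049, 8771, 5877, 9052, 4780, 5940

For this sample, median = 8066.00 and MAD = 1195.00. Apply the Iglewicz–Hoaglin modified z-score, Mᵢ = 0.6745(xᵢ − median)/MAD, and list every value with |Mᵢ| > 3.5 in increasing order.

769

|Mᵢ| > 3.5 ⇔ |xᵢ − 8066.00| > 3.5·1195.00/0.6745 = 6200.89.
So outliers lie outside [1865.11, 14266.89].
769: M = -4.12 → outlier.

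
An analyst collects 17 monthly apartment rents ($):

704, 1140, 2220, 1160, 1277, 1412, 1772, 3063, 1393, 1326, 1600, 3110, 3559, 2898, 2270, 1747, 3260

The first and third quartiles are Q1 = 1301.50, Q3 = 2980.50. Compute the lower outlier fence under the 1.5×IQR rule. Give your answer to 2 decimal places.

-1217.00

IQR = Q3 − Q1 = 2980.50 − 1301.50 = 1679.00.
Lower fence = Q1 − 1.5·IQR = 1301.50 − 2518.50 = -1217.00.
Upper fence = Q3 + 1.5·IQR = 2980.50 + 2518.50 = 5499.00.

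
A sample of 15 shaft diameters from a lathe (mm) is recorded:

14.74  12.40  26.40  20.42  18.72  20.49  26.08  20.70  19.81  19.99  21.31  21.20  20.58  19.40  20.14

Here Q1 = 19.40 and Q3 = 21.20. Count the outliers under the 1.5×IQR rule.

IQR = 1.80; fences at 19.40 − 2.70 = 16.70 and 21.20 + 2.70 = 23.90.
Outside the cutoffs: 12.40, 14.74, 26.08, 26.40.

4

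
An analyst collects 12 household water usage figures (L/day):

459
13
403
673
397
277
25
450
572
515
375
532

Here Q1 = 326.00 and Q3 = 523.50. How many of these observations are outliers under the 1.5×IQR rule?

2

IQR = 197.50; fences at 326.00 − 296.25 = 29.75 and 523.50 + 296.25 = 819.75.
Outside the cutoffs: 13, 25.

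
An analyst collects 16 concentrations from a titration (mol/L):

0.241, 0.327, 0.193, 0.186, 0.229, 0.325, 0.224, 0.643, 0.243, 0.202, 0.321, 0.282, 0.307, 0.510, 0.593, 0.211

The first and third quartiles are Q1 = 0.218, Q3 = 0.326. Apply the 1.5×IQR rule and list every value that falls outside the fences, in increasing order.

0.510, 0.593, 0.643

IQR = Q3 − Q1 = 0.326 − 0.218 = 0.108.
Lower fence = Q1 − 1.5·IQR = 0.218 − 0.162 = 0.056.
Upper fence = Q3 + 1.5·IQR = 0.326 + 0.162 = 0.488.
0.510 > 0.488 → outlier.
0.593 > 0.488 → outlier.
0.643 > 0.488 → outlier.
All remaining values lie within [0.056, 0.488].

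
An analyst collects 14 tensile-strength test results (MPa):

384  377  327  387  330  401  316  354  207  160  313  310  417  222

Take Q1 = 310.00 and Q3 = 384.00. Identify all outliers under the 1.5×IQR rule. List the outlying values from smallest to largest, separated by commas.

160

IQR = Q3 − Q1 = 384.00 − 310.00 = 74.00.
Lower fence = Q1 − 1.5·IQR = 310.00 − 111.00 = 199.00.
Upper fence = Q3 + 1.5·IQR = 384.00 + 111.00 = 495.00.
160 < 199.00 → outlier.
All remaining values lie within [199.00, 495.00].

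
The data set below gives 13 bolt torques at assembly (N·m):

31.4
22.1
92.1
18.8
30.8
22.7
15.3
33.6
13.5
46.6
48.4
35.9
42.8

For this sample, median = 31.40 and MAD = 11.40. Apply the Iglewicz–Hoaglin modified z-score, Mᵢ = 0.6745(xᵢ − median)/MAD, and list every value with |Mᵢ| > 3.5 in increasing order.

|Mᵢ| > 3.5 ⇔ |xᵢ − 31.40| > 3.5·11.40/0.6745 = 59.15.
So outliers lie outside [-27.75, 90.55].
92.1: M = 3.59 → outlier.

92.1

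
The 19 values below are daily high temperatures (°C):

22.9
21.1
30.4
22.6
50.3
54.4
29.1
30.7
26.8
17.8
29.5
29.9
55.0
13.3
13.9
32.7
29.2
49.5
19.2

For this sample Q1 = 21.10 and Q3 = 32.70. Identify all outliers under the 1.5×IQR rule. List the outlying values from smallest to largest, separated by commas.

IQR = Q3 − Q1 = 32.70 − 21.10 = 11.60.
Lower fence = Q1 − 1.5·IQR = 21.10 − 17.40 = 3.70.
Upper fence = Q3 + 1.5·IQR = 32.70 + 17.40 = 50.10.
50.3 > 50.10 → outlier.
54.4 > 50.10 → outlier.
55.0 > 50.10 → outlier.
All remaining values lie within [3.70, 50.10].

50.3, 54.4, 55.0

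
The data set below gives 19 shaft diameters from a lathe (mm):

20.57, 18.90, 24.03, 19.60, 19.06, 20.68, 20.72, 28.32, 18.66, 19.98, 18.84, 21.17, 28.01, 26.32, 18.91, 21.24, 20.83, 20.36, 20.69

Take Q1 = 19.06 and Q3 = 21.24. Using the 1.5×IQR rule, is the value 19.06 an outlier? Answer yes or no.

IQR = Q3 − Q1 = 21.24 − 19.06 = 2.18.
Lower fence = Q1 − 1.5·IQR = 19.06 − 3.27 = 15.79.
Upper fence = Q3 + 1.5·IQR = 21.24 + 3.27 = 24.51.
19.06 lies within [15.79, 24.51].

no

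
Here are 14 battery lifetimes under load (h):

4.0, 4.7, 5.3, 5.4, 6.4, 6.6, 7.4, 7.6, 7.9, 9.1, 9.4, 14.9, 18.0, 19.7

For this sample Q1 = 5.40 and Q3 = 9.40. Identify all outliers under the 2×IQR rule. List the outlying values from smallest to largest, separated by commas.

18.0, 19.7

IQR = Q3 − Q1 = 9.40 − 5.40 = 4.00.
Lower fence = Q1 − 2·IQR = 5.40 − 8.00 = -2.60.
Upper fence = Q3 + 2·IQR = 9.40 + 8.00 = 17.40.
18.0 > 17.40 → outlier.
19.7 > 17.40 → outlier.
All remaining values lie within [-2.60, 17.40].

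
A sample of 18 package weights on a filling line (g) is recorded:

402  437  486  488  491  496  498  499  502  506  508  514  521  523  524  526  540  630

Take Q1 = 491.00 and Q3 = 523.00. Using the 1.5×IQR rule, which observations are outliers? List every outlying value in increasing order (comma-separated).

402, 437, 630

IQR = Q3 − Q1 = 523.00 − 491.00 = 32.00.
Lower fence = Q1 − 1.5·IQR = 491.00 − 48.00 = 443.00.
Upper fence = Q3 + 1.5·IQR = 523.00 + 48.00 = 571.00.
402 < 443.00 → outlier.
437 < 443.00 → outlier.
630 > 571.00 → outlier.
All remaining values lie within [443.00, 571.00].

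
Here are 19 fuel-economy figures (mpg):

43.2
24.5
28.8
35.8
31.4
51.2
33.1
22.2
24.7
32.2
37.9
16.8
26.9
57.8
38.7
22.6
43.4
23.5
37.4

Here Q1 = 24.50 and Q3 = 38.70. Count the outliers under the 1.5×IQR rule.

IQR = 14.20; fences at 24.50 − 21.30 = 3.20 and 38.70 + 21.30 = 60.00.
Every value lies within the cutoffs.

0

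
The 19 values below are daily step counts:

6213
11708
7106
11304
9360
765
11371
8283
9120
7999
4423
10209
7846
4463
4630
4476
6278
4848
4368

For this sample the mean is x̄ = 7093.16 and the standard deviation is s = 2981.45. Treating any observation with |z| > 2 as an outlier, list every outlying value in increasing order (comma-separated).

Cutoffs at x̄ ± 2s: 7093.16 ± 2·2981.45 = [1130.26, 13056.06].
765: z = -2.12, |z| > 2 → outlier.
Every other value lies within [1130.26, 13056.06].

765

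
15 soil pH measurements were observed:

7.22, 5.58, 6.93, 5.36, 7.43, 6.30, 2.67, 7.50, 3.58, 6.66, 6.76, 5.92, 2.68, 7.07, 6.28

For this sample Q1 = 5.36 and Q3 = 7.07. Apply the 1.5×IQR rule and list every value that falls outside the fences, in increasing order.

IQR = Q3 − Q1 = 7.07 − 5.36 = 1.71.
Lower fence = Q1 − 1.5·IQR = 5.36 − 2.565 = 2.795.
Upper fence = Q3 + 1.5·IQR = 7.07 + 2.565 = 9.635.
2.67 < 2.795 → outlier.
2.68 < 2.795 → outlier.
All remaining values lie within [2.795, 9.635].

2.67, 2.68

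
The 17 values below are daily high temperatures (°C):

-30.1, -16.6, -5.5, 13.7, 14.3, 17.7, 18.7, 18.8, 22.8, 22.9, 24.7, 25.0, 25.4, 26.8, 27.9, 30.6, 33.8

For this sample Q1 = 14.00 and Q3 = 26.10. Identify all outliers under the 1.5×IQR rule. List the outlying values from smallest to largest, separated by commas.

-30.1, -16.6, -5.5

IQR = Q3 − Q1 = 26.10 − 14.00 = 12.10.
Lower fence = Q1 − 1.5·IQR = 14.00 − 18.15 = -4.15.
Upper fence = Q3 + 1.5·IQR = 26.10 + 18.15 = 44.25.
-30.1 < -4.15 → outlier.
-16.6 < -4.15 → outlier.
-5.5 < -4.15 → outlier.
All remaining values lie within [-4.15, 44.25].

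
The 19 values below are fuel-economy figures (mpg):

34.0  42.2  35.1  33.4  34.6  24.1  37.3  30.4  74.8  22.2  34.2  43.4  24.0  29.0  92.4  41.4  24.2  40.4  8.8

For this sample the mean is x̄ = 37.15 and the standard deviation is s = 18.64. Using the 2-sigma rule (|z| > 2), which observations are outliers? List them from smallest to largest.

Cutoffs at x̄ ± 2s: 37.15 ± 2·18.64 = [-0.13, 74.43].
74.8: z = 2.02, |z| > 2 → outlier.
92.4: z = 2.96, |z| > 2 → outlier.
Every other value lies within [-0.13, 74.43].

74.8, 92.4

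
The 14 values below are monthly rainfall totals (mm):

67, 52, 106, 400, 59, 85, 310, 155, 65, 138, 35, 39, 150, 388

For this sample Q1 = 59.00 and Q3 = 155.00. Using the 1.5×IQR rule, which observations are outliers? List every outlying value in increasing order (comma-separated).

IQR = Q3 − Q1 = 155.00 − 59.00 = 96.00.
Lower fence = Q1 − 1.5·IQR = 59.00 − 144.00 = -85.00.
Upper fence = Q3 + 1.5·IQR = 155.00 + 144.00 = 299.00.
310 > 299.00 → outlier.
388 > 299.00 → outlier.
400 > 299.00 → outlier.
All remaining values lie within [-85.00, 299.00].

310, 388, 400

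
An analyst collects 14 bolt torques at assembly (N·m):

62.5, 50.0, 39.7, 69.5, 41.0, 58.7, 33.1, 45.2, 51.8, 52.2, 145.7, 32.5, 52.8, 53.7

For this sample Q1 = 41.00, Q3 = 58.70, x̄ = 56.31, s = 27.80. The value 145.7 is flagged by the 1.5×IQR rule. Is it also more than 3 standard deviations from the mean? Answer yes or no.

yes

z = (145.7 − 56.31) / 27.80 = 3.22.
|z| = 3.22 > 3.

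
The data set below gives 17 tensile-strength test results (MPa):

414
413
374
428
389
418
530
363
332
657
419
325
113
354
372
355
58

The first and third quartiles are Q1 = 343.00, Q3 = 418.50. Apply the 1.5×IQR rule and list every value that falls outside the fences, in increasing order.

58, 113, 657

IQR = Q3 − Q1 = 418.50 − 343.00 = 75.50.
Lower fence = Q1 − 1.5·IQR = 343.00 − 113.25 = 229.75.
Upper fence = Q3 + 1.5·IQR = 418.50 + 113.25 = 531.75.
58 < 229.75 → outlier.
113 < 229.75 → outlier.
657 > 531.75 → outlier.
All remaining values lie within [229.75, 531.75].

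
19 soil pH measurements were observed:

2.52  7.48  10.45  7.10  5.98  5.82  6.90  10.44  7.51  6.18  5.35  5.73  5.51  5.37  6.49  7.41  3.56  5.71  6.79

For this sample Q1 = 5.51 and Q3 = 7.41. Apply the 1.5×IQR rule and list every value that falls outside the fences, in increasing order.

2.52, 10.44, 10.45

IQR = Q3 − Q1 = 7.41 − 5.51 = 1.90.
Lower fence = Q1 − 1.5·IQR = 5.51 − 2.85 = 2.66.
Upper fence = Q3 + 1.5·IQR = 7.41 + 2.85 = 10.26.
2.52 < 2.66 → outlier.
10.44 > 10.26 → outlier.
10.45 > 10.26 → outlier.
All remaining values lie within [2.66, 10.26].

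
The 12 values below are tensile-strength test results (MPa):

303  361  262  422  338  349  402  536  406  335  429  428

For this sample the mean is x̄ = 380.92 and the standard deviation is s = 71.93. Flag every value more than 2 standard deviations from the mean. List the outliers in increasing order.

536

Cutoffs at x̄ ± 2s: 380.92 ± 2·71.93 = [237.06, 524.78].
536: z = 2.16, |z| > 2 → outlier.
Every other value lies within [237.06, 524.78].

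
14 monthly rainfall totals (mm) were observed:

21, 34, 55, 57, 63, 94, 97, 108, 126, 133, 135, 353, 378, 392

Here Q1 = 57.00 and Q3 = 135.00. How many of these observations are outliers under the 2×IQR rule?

3

IQR = 78.00; fences at 57.00 − 156.00 = -99.00 and 135.00 + 156.00 = 291.00.
Outside the cutoffs: 353, 378, 392.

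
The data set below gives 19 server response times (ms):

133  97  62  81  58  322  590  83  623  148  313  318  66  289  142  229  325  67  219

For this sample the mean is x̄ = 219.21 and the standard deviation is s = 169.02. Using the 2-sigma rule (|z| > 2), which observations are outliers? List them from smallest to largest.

Cutoffs at x̄ ± 2s: 219.21 ± 2·169.02 = [-118.83, 557.25].
590: z = 2.19, |z| > 2 → outlier.
623: z = 2.39, |z| > 2 → outlier.
Every other value lies within [-118.83, 557.25].

590, 623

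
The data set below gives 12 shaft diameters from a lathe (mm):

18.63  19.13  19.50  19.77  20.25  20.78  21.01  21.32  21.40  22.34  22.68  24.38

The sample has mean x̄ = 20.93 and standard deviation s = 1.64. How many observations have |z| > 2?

1

Cutoffs: x̄ ± 2s = [17.65, 24.21].
Outside the cutoffs: 24.38.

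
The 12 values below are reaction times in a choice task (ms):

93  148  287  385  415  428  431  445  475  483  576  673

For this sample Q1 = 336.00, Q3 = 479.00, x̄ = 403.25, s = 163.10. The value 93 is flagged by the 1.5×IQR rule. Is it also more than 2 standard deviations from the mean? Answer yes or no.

no

z = (93 − 403.25) / 163.10 = -1.90.
|z| = 1.90 ≤ 2.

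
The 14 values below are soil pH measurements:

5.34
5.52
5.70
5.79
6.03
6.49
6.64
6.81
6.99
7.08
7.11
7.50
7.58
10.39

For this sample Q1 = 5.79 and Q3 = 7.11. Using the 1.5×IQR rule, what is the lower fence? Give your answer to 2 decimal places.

3.81

IQR = Q3 − Q1 = 7.11 − 5.79 = 1.32.
Lower fence = Q1 − 1.5·IQR = 5.79 − 1.98 = 3.81.
Upper fence = Q3 + 1.5·IQR = 7.11 + 1.98 = 9.09.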